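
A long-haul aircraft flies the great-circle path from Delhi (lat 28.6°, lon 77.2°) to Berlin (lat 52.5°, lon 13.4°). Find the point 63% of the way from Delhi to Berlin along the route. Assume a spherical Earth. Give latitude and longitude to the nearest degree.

Convert each endpoint to a unit vector on the sphere (x = cos φ cos λ, y = cos φ sin λ, z = sin φ).
The central angle between the endpoints is δ = arccos(p₁·p₂) ≈ 0.907 rad (52.0°).
Interpolate at f = 0.63 with slerp weights a = sin((1−f)δ)/sin δ ≈ 0.418, b = sin(fδ)/sin δ ≈ 0.687.
p = a·p₁ + b·p₂ ≈ (0.488, 0.455, 0.745); φ = arcsin(p_z) ≈ 48.15°, λ = atan2(p_y, p_x) ≈ 42.99°.

≈ lat 48°, lon 43°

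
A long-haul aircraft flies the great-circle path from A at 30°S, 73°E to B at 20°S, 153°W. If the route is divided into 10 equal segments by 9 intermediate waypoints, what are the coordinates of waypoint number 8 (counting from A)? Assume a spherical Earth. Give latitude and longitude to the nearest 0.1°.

≈ 35.6°S, 171.7°W

Write both endpoints as unit vectors p₁, p₂ with components (cos φ cos λ, cos φ sin λ, sin φ).
The central angle between the endpoints is δ = arccos(p₁·p₂) ≈ 1.976 rad (113.2°).
Interpolate at f = 8/10 with slerp weights a = sin((1−f)δ)/sin δ ≈ 0.419, b = sin(fδ)/sin δ ≈ 1.088.
p = a·p₁ + b·p₂ ≈ (-0.805, -0.117, -0.582); φ = arcsin(p_z) ≈ -35.57°, λ = atan2(p_y, p_x) ≈ -171.71°.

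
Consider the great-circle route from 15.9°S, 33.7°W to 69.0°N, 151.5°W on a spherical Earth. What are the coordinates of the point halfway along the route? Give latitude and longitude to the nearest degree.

≈ 38°N, 55°W

Convert each endpoint to a unit vector on the sphere (x = cos φ cos λ, y = cos φ sin λ, z = sin φ).
The central angle between the endpoints is δ = arccos(p₁·p₂) ≈ 2.000 rad (114.6°).
Interpolate at f = 1/2 with slerp weights a = sin((1−f)δ)/sin δ ≈ 0.926, b = sin(fδ)/sin δ ≈ 0.926.
p = a·p₁ + b·p₂ ≈ (0.449, -0.652, 0.611); φ = arcsin(p_z) ≈ 37.63°, λ = atan2(p_y, p_x) ≈ -55.45°.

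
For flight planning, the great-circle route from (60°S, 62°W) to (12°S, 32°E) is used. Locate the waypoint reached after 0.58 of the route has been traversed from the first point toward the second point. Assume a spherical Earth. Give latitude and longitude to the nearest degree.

The haversine formula gives a central angle δ ≈ 1.424 rad (81.6°) between the endpoints.
Interpolate at f = 0.58 with slerp weights a = sin((1−f)δ)/sin δ ≈ 0.569, b = sin(fδ)/sin δ ≈ 0.743.
p = a·p₁ + b·p₂ ≈ (0.750, 0.134, -0.648); φ = arcsin(p_z) ≈ -40.36°, λ = atan2(p_y, p_x) ≈ 10.12°.

≈ (40°S, 10°E)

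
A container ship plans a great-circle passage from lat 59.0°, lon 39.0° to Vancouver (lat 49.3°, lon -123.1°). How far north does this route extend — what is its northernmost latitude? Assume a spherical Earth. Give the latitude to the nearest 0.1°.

The great circle lies in the plane with unit normal n̂ = (p₁ × p₂)/|p₁ × p₂|.
Here n̂_z ≈ -0.109; the vertex latitude is φ_max = arccos|n̂_z| ≈ 83.7°.

≈ 83.7°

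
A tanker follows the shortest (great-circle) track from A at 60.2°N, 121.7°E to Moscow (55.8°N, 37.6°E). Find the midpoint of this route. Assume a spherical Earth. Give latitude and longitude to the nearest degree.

≈ 65°N, 76°E

Write both endpoints as unit vectors p₁, p₂ with components (cos φ cos λ, cos φ sin λ, sin φ).
The central angle between the endpoints is δ = arccos(p₁·p₂) ≈ 0.728 rad (41.7°).
Interpolate at f = 1/2 with slerp weights a = sin((1−f)δ)/sin δ ≈ 0.535, b = sin(fδ)/sin δ ≈ 0.535.
p = a·p₁ + b·p₂ ≈ (0.099, 0.410, 0.907); φ = arcsin(p_z) ≈ 65.07°, λ = atan2(p_y, p_x) ≈ 76.48°.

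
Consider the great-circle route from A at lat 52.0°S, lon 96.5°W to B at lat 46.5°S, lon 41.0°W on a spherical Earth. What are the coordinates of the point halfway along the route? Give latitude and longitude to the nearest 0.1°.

≈ lat 52.7°S, lon 67.1°W

From cos δ = sin φ₁ sin φ₂ + cos φ₁ cos φ₂ cos Δλ, the central angle is δ ≈ 0.624 rad (35.7°).
Interpolate at f = 1/2 with slerp weights a = sin((1−f)δ)/sin δ ≈ 0.525, b = sin(fδ)/sin δ ≈ 0.525.
p = a·p₁ + b·p₂ ≈ (0.236, -0.559, -0.795); φ = arcsin(p_z) ≈ -52.66°, λ = atan2(p_y, p_x) ≈ -67.07°.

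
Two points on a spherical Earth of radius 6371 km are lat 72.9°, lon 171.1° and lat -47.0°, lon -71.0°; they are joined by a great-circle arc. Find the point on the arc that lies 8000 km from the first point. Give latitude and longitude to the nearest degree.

Write both endpoints as unit vectors p₁, p₂ with components (cos φ cos λ, cos φ sin λ, sin φ).
The central angle between the endpoints is δ = arccos(p₁·p₂) ≈ 2.486 rad (142.5°). The total great-circle distance is δ·R ≈ 2.486 × 6371 ≈ 15840 km, so the target fraction is f = 8000/15840 ≈ 0.505.
Interpolate at f ≈ 0.505 with slerp weights a = sin((1−f)δ)/sin δ ≈ 1.547, b = sin(fδ)/sin δ ≈ 1.560.
p = a·p₁ + b·p₂ ≈ (-0.103, -0.936, 0.337); φ = arcsin(p_z) ≈ 19.72°, λ = atan2(p_y, p_x) ≈ -96.28°.

≈ lat 20°, lon -96°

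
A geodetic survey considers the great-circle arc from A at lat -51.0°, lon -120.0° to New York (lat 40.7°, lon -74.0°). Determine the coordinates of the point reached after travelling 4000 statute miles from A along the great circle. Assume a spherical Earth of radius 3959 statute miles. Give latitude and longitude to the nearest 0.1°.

≈ lat 1.8°, lon -92.0°

Convert each endpoint to a unit vector on the sphere (x = cos φ cos λ, y = cos φ sin λ, z = sin φ).
The central angle between the endpoints is δ = arccos(p₁·p₂) ≈ 1.747 rad (100.1°). The total great-circle distance is δ·R ≈ 1.747 × 3959 ≈ 6917 mi, so the target fraction is f = 4000/6917 ≈ 0.578.
Interpolate at f ≈ 0.578 with slerp weights a = sin((1−f)δ)/sin δ ≈ 0.682, b = sin(fδ)/sin δ ≈ 0.860.
p = a·p₁ + b·p₂ ≈ (-0.035, -0.999, 0.031); φ = arcsin(p_z) ≈ 1.76°, λ = atan2(p_y, p_x) ≈ -92.00°.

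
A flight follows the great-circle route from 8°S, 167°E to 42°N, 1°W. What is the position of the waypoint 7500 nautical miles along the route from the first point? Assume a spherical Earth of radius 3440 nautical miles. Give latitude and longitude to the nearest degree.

Convert each endpoint to a unit vector on the sphere (x = cos φ cos λ, y = cos φ sin λ, z = sin φ).
The central angle between the endpoints is δ = arccos(p₁·p₂) ≈ 2.520 rad (144.4°). The total great-circle distance is δ·R ≈ 2.520 × 3440 ≈ 8669 nmi, so the target fraction is f = 7500/8669 ≈ 0.865.
Interpolate at f ≈ 0.865 with slerp weights a = sin((1−f)δ)/sin δ ≈ 0.572, b = sin(fδ)/sin δ ≈ 1.408.
p = a·p₁ + b·p₂ ≈ (0.494, 0.109, 0.863); φ = arcsin(p_z) ≈ 59.60°, λ = atan2(p_y, p_x) ≈ 12.47°.

≈ 60°N, 12°E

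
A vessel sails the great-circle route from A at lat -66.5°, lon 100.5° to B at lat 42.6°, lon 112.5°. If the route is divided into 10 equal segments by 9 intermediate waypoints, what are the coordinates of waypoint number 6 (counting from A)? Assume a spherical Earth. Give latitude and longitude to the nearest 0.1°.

≈ lat -1.1°, lon 109.0°

From cos δ = sin φ₁ sin φ₂ + cos φ₁ cos φ₂ cos Δλ, the central angle is δ ≈ 1.911 rad (109.5°).
Interpolate at f = 6/10 with slerp weights a = sin((1−f)δ)/sin δ ≈ 0.734, b = sin(fδ)/sin δ ≈ 0.967.
p = a·p₁ + b·p₂ ≈ (-0.326, 0.945, -0.019); φ = arcsin(p_z) ≈ -1.08°, λ = atan2(p_y, p_x) ≈ 109.01°.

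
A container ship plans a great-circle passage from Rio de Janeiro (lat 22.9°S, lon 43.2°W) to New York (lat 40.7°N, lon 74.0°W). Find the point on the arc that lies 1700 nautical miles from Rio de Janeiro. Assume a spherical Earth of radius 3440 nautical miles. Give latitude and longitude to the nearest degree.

The haversine formula gives a central angle δ ≈ 1.217 rad (69.7°) between the endpoints. The total great-circle distance is δ·R ≈ 1.217 × 3440 ≈ 4188 nmi, so the target fraction is f = 1700/4188 ≈ 0.406.
Interpolate at f ≈ 0.406 with slerp weights a = sin((1−f)δ)/sin δ ≈ 0.705, b = sin(fδ)/sin δ ≈ 0.506.
p = a·p₁ + b·p₂ ≈ (0.579, -0.813, 0.055); φ = arcsin(p_z) ≈ 3.16°, λ = atan2(p_y, p_x) ≈ -54.54°.

≈ lat 3°N, lon 55°W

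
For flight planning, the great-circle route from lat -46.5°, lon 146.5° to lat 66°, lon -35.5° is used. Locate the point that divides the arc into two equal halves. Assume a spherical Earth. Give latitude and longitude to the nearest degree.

≈ lat 34°, lon 149°

Convert each endpoint to a unit vector on the sphere (x = cos φ cos λ, y = cos φ sin λ, z = sin φ).
The central angle between the endpoints is δ = arccos(p₁·p₂) ≈ 2.801 rad (160.5°).
Interpolate at f = 1/2 with slerp weights a = sin((1−f)δ)/sin δ ≈ 2.948, b = sin(fδ)/sin δ ≈ 2.948.
p = a·p₁ + b·p₂ ≈ (-0.716, 0.424, 0.555); φ = arcsin(p_z) ≈ 33.69°, λ = atan2(p_y, p_x) ≈ 149.38°.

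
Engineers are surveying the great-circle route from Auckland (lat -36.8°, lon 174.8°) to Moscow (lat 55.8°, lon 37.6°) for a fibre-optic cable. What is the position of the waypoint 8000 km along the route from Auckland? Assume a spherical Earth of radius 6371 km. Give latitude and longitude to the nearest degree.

Write both endpoints as unit vectors p₁, p₂ with components (cos φ cos λ, cos φ sin λ, sin φ).
The central angle between the endpoints is δ = arccos(p₁·p₂) ≈ 2.542 rad (145.7°). The total great-circle distance is δ·R ≈ 2.542 × 6371 ≈ 16196 km, so the target fraction is f = 8000/16196 ≈ 0.494.
Interpolate at f ≈ 0.494 with slerp weights a = sin((1−f)δ)/sin δ ≈ 1.701, b = sin(fδ)/sin δ ≈ 1.685.
p = a·p₁ + b·p₂ ≈ (-0.606, 0.701, 0.375); φ = arcsin(p_z) ≈ 22.01°, λ = atan2(p_y, p_x) ≈ 130.84°.

≈ lat 22°, lon 131°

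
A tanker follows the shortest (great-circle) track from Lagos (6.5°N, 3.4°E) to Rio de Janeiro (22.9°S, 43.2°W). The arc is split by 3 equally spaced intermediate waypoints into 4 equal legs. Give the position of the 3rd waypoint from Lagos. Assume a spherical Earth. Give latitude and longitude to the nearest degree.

Convert each endpoint to a unit vector on the sphere (x = cos φ cos λ, y = cos φ sin λ, z = sin φ).
The central angle between the endpoints is δ = arccos(p₁·p₂) ≈ 0.946 rad (54.2°).
Interpolate at f = 3/4 with slerp weights a = sin((1−f)δ)/sin δ ≈ 0.289, b = sin(fδ)/sin δ ≈ 0.803.
p = a·p₁ + b·p₂ ≈ (0.826, -0.489, -0.280); φ = arcsin(p_z) ≈ -16.25°, λ = atan2(p_y, p_x) ≈ -30.65°.

≈ 16°S, 31°W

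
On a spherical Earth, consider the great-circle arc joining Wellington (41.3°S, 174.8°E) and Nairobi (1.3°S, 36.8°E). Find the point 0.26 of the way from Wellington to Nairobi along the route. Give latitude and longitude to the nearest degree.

The haversine formula gives a central angle δ ≈ 2.145 rad (122.9°) between the endpoints.
Interpolate at f = 0.26 with slerp weights a = sin((1−f)δ)/sin δ ≈ 1.191, b = sin(fδ)/sin δ ≈ 0.630.
p = a·p₁ + b·p₂ ≈ (-0.386, 0.459, -0.800); φ = arcsin(p_z) ≈ -53.16°, λ = atan2(p_y, p_x) ≈ 130.12°.

≈ 53°S, 130°E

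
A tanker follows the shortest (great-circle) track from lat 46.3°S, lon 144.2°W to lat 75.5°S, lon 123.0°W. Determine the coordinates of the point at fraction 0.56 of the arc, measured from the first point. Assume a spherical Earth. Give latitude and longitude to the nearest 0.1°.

Write both endpoints as unit vectors p₁, p₂ with components (cos φ cos λ, cos φ sin λ, sin φ).
The central angle between the endpoints is δ = arccos(p₁·p₂) ≈ 0.533 rad (30.5°).
Interpolate at f = 0.56 with slerp weights a = sin((1−f)δ)/sin δ ≈ 0.457, b = sin(fδ)/sin δ ≈ 0.579.
p = a·p₁ + b·p₂ ≈ (-0.335, -0.306, -0.891); φ = arcsin(p_z) ≈ -62.99°, λ = atan2(p_y, p_x) ≈ -137.57°.

≈ lat 63.0°S, lon 137.6°W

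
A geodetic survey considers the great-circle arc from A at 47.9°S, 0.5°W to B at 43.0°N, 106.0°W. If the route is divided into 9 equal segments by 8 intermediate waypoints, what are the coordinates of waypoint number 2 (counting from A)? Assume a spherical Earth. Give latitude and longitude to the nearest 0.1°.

≈ 31.3°S, 31.5°W

Write both endpoints as unit vectors p₁, p₂ with components (cos φ cos λ, cos φ sin λ, sin φ).
The central angle between the endpoints is δ = arccos(p₁·p₂) ≈ 2.261 rad (129.6°).
Interpolate at f = 2/9 with slerp weights a = sin((1−f)δ)/sin δ ≈ 1.274, b = sin(fδ)/sin δ ≈ 0.625.
p = a·p₁ + b·p₂ ≈ (0.728, -0.447, -0.519); φ = arcsin(p_z) ≈ -31.29°, λ = atan2(p_y, p_x) ≈ -31.52°.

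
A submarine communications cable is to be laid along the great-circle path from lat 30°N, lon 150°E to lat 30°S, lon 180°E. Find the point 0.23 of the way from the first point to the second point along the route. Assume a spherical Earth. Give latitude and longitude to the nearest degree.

Write both endpoints as unit vectors p₁, p₂ with components (cos φ cos λ, cos φ sin λ, sin φ).
The central angle between the endpoints is δ = arccos(p₁·p₂) ≈ 1.160 rad (66.5°).
Interpolate at f = 0.23 with slerp weights a = sin((1−f)δ)/sin δ ≈ 0.850, b = sin(fδ)/sin δ ≈ 0.288.
p = a·p₁ + b·p₂ ≈ (-0.886, 0.368, 0.281); φ = arcsin(p_z) ≈ 16.33°, λ = atan2(p_y, p_x) ≈ 157.45°.

≈ lat 16°N, lon 157°E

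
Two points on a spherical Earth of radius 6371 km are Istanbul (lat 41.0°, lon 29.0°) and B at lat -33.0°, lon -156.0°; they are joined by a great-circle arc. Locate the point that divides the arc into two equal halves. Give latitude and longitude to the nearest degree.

From cos δ = sin φ₁ sin φ₂ + cos φ₁ cos φ₂ cos Δλ, the central angle is δ ≈ 2.986 rad (171.1°).
Interpolate at f = 1/2 with slerp weights a = sin((1−f)δ)/sin δ ≈ 6.418, b = sin(fδ)/sin δ ≈ 6.418.
p = a·p₁ + b·p₂ ≈ (-0.681, 0.159, 0.715); φ = arcsin(p_z) ≈ 45.65°, λ = atan2(p_y, p_x) ≈ 166.86°.

≈ lat 46°, lon 167°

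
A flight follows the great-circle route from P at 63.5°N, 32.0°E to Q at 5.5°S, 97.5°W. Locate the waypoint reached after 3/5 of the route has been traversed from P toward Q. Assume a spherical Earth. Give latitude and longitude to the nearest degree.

≈ 36°N, 79°W

The haversine formula gives a central angle δ ≈ 1.948 rad (111.6°) between the endpoints.
Interpolate at f = 3/5 with slerp weights a = sin((1−f)δ)/sin δ ≈ 0.756, b = sin(fδ)/sin δ ≈ 0.990.
p = a·p₁ + b·p₂ ≈ (0.157, -0.798, 0.582); φ = arcsin(p_z) ≈ 35.56°, λ = atan2(p_y, p_x) ≈ -78.84°.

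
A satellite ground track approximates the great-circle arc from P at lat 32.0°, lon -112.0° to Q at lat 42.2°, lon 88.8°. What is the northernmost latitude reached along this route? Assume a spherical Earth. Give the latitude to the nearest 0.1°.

The great circle lies in the plane with unit normal n̂ = (p₁ × p₂)/|p₁ × p₂|.
Here n̂_z ≈ -0.229; the vertex latitude is φ_max = arccos|n̂_z| ≈ 76.7°.
Check via Clairaut: cos φ_max = |cos φ₁| · sin C = cos(32.0°)·sin(15.7°) ≈ 0.229, again giving ≈ 76.7°.

≈ 76.7°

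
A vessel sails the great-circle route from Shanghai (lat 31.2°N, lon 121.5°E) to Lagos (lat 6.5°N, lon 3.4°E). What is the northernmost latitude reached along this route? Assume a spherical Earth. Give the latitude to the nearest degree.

The great circle lies in the plane with unit normal n̂ = (p₁ × p₂)/|p₁ × p₂|.
Here n̂_z ≈ -0.798; the vertex latitude is φ_max = arccos|n̂_z| ≈ 37.1°.
Check via Clairaut: cos φ_max = |cos φ₁| · sin C = cos(31.2°)·sin(68.8°) ≈ 0.798, again giving ≈ 37.1°.

≈ 37°N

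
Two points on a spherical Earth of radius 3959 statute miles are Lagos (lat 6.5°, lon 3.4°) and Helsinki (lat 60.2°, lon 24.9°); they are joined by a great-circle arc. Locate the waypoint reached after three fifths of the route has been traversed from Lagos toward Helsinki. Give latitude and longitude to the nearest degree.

≈ lat 39°, lon 12°

From cos δ = sin φ₁ sin φ₂ + cos φ₁ cos φ₂ cos Δλ, the central angle is δ ≈ 0.979 rad (56.1°).
Interpolate at f = 3/5 with slerp weights a = sin((1−f)δ)/sin δ ≈ 0.460, b = sin(fδ)/sin δ ≈ 0.668.
p = a·p₁ + b·p₂ ≈ (0.757, 0.167, 0.632); φ = arcsin(p_z) ≈ 39.16°, λ = atan2(p_y, p_x) ≈ 12.43°.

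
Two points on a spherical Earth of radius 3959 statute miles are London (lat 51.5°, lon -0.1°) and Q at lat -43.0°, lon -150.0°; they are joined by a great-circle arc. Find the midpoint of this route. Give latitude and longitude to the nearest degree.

≈ lat 15°, lon -92°

Convert each endpoint to a unit vector on the sphere (x = cos φ cos λ, y = cos φ sin λ, z = sin φ).
The central angle between the endpoints is δ = arccos(p₁·p₂) ≈ 2.759 rad (158.1°).
Interpolate at f = 1/2 with slerp weights a = sin((1−f)δ)/sin δ ≈ 2.628, b = sin(fδ)/sin δ ≈ 2.628.
p = a·p₁ + b·p₂ ≈ (-0.029, -0.964, 0.264); φ = arcsin(p_z) ≈ 15.33°, λ = atan2(p_y, p_x) ≈ -91.70°.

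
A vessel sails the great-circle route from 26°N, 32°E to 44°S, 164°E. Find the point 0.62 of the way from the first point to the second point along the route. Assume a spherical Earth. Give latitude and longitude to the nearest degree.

Convert each endpoint to a unit vector on the sphere (x = cos φ cos λ, y = cos φ sin λ, z = sin φ).
The central angle between the endpoints is δ = arccos(p₁·p₂) ≈ 2.400 rad (137.5°).
Interpolate at f = 0.62 with slerp weights a = sin((1−f)δ)/sin δ ≈ 1.170, b = sin(fδ)/sin δ ≈ 1.475.
p = a·p₁ + b·p₂ ≈ (-0.128, 0.850, -0.512); φ = arcsin(p_z) ≈ -30.77°, λ = atan2(p_y, p_x) ≈ 98.56°.

≈ 31°S, 99°E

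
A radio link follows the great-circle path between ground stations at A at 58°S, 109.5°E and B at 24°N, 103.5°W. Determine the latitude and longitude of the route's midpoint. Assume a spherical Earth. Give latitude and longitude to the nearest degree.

The haversine formula gives a central angle δ ≈ 2.420 rad (138.7°) between the endpoints.
Interpolate at f = 1/2 with slerp weights a = sin((1−f)δ)/sin δ ≈ 1.417, b = sin(fδ)/sin δ ≈ 1.417.
p = a·p₁ + b·p₂ ≈ (-0.553, -0.551, -0.625); φ = arcsin(p_z) ≈ -38.70°, λ = atan2(p_y, p_x) ≈ -135.10°.

≈ 39°S, 135°W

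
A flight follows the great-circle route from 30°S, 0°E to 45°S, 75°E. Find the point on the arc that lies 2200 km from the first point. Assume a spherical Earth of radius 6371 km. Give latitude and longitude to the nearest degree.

Convert each endpoint to a unit vector on the sphere (x = cos φ cos λ, y = cos φ sin λ, z = sin φ).
The central angle between the endpoints is δ = arccos(p₁·p₂) ≈ 1.033 rad (59.2°). The total great-circle distance is δ·R ≈ 1.033 × 6371 ≈ 6583 km, so the target fraction is f = 2200/6583 ≈ 0.334.
Interpolate at f ≈ 0.334 with slerp weights a = sin((1−f)δ)/sin δ ≈ 0.739, b = sin(fδ)/sin δ ≈ 0.394.
p = a·p₁ + b·p₂ ≈ (0.712, 0.269, -0.648); φ = arcsin(p_z) ≈ -40.41°, λ = atan2(p_y, p_x) ≈ 20.70°.

≈ 40°S, 21°E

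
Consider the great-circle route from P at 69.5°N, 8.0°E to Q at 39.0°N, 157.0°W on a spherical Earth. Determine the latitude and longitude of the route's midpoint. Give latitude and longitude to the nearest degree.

Convert each endpoint to a unit vector on the sphere (x = cos φ cos λ, y = cos φ sin λ, z = sin φ).
The central angle between the endpoints is δ = arccos(p₁·p₂) ≈ 1.238 rad (70.9°).
Interpolate at f = 1/2 with slerp weights a = sin((1−f)δ)/sin δ ≈ 0.614, b = sin(fδ)/sin δ ≈ 0.614.
p = a·p₁ + b·p₂ ≈ (-0.226, -0.157, 0.961); φ = arcsin(p_z) ≈ 74.03°, λ = atan2(p_y, p_x) ≈ -145.33°.

≈ 74°N, 145°W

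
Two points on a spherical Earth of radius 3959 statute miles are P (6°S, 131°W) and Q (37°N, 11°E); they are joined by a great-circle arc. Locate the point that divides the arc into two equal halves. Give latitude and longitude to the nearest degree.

≈ (39°N, 78°W)

From cos δ = sin φ₁ sin φ₂ + cos φ₁ cos φ₂ cos Δλ, the central angle is δ ≈ 2.331 rad (133.5°).
Interpolate at f = 1/2 with slerp weights a = sin((1−f)δ)/sin δ ≈ 1.268, b = sin(fδ)/sin δ ≈ 1.268.
p = a·p₁ + b·p₂ ≈ (0.167, -0.758, 0.630); φ = arcsin(p_z) ≈ 39.07°, λ = atan2(p_y, p_x) ≈ -77.60°.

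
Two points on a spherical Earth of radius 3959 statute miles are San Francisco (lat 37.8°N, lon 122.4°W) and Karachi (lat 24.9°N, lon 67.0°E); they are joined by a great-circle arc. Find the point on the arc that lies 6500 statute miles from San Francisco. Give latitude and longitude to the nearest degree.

Convert each endpoint to a unit vector on the sphere (x = cos φ cos λ, y = cos φ sin λ, z = sin φ).
The central angle between the endpoints is δ = arccos(p₁·p₂) ≈ 2.036 rad (116.7°). The total great-circle distance is δ·R ≈ 2.036 × 3959 ≈ 8062 mi, so the target fraction is f = 6500/8062 ≈ 0.806.
Interpolate at f ≈ 0.806 with slerp weights a = sin((1−f)δ)/sin δ ≈ 0.430, b = sin(fδ)/sin δ ≈ 1.116.
p = a·p₁ + b·p₂ ≈ (0.213, 0.645, 0.734); φ = arcsin(p_z) ≈ 47.20°, λ = atan2(p_y, p_x) ≈ 71.69°.

≈ lat 47°N, lon 72°E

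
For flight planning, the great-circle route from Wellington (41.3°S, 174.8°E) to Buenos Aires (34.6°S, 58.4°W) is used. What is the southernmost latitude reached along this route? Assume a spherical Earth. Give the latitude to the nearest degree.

≈ 60°S

The great circle lies in the plane with unit normal n̂ = (p₁ × p₂)/|p₁ × p₂|.
Here n̂_z ≈ +0.495; the vertex latitude is φ_max = arccos|n̂_z| ≈ 60.3°.
Check via Clairaut: cos φ_max = |cos φ₁| · sin C = cos(41.3°)·sin(138.8°) ≈ 0.495, again giving ≈ 60.3°.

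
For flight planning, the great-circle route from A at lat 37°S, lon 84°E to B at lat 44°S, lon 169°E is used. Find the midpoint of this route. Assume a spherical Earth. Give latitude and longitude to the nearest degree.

≈ lat 49°S, lon 124°E

Write both endpoints as unit vectors p₁, p₂ with components (cos φ cos λ, cos φ sin λ, sin φ).
The central angle between the endpoints is δ = arccos(p₁·p₂) ≈ 1.084 rad (62.1°).
Interpolate at f = 1/2 with slerp weights a = sin((1−f)δ)/sin δ ≈ 0.584, b = sin(fδ)/sin δ ≈ 0.584.
p = a·p₁ + b·p₂ ≈ (-0.363, 0.544, -0.757); φ = arcsin(p_z) ≈ -49.17°, λ = atan2(p_y, p_x) ≈ 123.76°.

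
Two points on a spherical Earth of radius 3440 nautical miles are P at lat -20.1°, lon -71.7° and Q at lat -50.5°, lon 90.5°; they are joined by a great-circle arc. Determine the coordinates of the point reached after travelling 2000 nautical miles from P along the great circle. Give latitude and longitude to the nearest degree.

Convert each endpoint to a unit vector on the sphere (x = cos φ cos λ, y = cos φ sin λ, z = sin φ).
The central angle between the endpoints is δ = arccos(p₁·p₂) ≈ 1.879 rad (107.7°). The total great-circle distance is δ·R ≈ 1.879 × 3440 ≈ 6465 nmi, so the target fraction is f = 2000/6465 ≈ 0.309.
Interpolate at f ≈ 0.309 with slerp weights a = sin((1−f)δ)/sin δ ≈ 1.011, b = sin(fδ)/sin δ ≈ 0.576.
p = a·p₁ + b·p₂ ≈ (0.295, -0.534, -0.792); φ = arcsin(p_z) ≈ -52.38°, λ = atan2(p_y, p_x) ≈ -61.12°.

≈ lat -52°, lon -61°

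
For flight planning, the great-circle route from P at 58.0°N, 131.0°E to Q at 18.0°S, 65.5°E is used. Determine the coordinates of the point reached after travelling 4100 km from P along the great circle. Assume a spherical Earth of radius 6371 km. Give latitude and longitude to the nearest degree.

The haversine formula gives a central angle δ ≈ 1.624 rad (93.0°) between the endpoints. The total great-circle distance is δ·R ≈ 1.624 × 6371 ≈ 10346 km, so the target fraction is f = 4100/10346 ≈ 0.396.
Interpolate at f ≈ 0.396 with slerp weights a = sin((1−f)δ)/sin δ ≈ 0.832, b = sin(fδ)/sin δ ≈ 0.601.
p = a·p₁ + b·p₂ ≈ (-0.052, 0.853, 0.520); φ = arcsin(p_z) ≈ 31.32°, λ = atan2(p_y, p_x) ≈ 93.50°.

≈ 31°N, 94°E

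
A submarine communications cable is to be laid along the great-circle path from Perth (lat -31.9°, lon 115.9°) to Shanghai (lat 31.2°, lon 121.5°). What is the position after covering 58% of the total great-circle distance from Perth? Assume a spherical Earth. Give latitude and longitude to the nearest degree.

≈ lat 5°, lon 119°

The haversine formula gives a central angle δ ≈ 1.105 rad (63.3°) between the endpoints.
Interpolate at f = 0.58 with slerp weights a = sin((1−f)δ)/sin δ ≈ 0.501, b = sin(fδ)/sin δ ≈ 0.669.
p = a·p₁ + b·p₂ ≈ (-0.485, 0.871, 0.082); φ = arcsin(p_z) ≈ 4.70°, λ = atan2(p_y, p_x) ≈ 119.11°.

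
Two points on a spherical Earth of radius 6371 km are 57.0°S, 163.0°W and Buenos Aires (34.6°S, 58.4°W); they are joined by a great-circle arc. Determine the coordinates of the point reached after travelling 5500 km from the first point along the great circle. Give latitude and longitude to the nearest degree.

≈ 49°S, 75°W

Convert each endpoint to a unit vector on the sphere (x = cos φ cos λ, y = cos φ sin λ, z = sin φ).
The central angle between the endpoints is δ = arccos(p₁·p₂) ≈ 1.199 rad (68.7°). The total great-circle distance is δ·R ≈ 1.199 × 6371 ≈ 7639 km, so the target fraction is f = 5500/7639 ≈ 0.720.
Interpolate at f ≈ 0.720 with slerp weights a = sin((1−f)δ)/sin δ ≈ 0.354, b = sin(fδ)/sin δ ≈ 0.816.
p = a·p₁ + b·p₂ ≈ (0.168, -0.628, -0.760); φ = arcsin(p_z) ≈ -49.45°, λ = atan2(p_y, p_x) ≈ -75.06°.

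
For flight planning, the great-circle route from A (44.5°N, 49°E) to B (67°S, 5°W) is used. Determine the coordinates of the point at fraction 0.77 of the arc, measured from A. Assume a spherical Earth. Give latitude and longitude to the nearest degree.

Write both endpoints as unit vectors p₁, p₂ with components (cos φ cos λ, cos φ sin λ, sin φ).
The central angle between the endpoints is δ = arccos(p₁·p₂) ≈ 2.073 rad (118.8°).
Interpolate at f = 0.77 with slerp weights a = sin((1−f)δ)/sin δ ≈ 0.524, b = sin(fδ)/sin δ ≈ 1.141.
p = a·p₁ + b·p₂ ≈ (0.689, 0.243, -0.683); φ = arcsin(p_z) ≈ -43.07°, λ = atan2(p_y, p_x) ≈ 19.43°.

≈ (43°S, 19°E)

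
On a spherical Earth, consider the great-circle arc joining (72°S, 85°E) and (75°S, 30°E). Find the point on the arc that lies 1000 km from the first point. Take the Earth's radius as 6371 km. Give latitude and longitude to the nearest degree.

≈ (75°S, 55°E)

Convert each endpoint to a unit vector on the sphere (x = cos φ cos λ, y = cos φ sin λ, z = sin φ).
The central angle between the endpoints is δ = arccos(p₁·p₂) ≈ 0.267 rad (15.3°). The total great-circle distance is δ·R ≈ 0.267 × 6371 ≈ 1702 km, so the target fraction is f = 1000/1702 ≈ 0.588.
Interpolate at f ≈ 0.588 with slerp weights a = sin((1−f)δ)/sin δ ≈ 0.417, b = sin(fδ)/sin δ ≈ 0.592.
p = a·p₁ + b·p₂ ≈ (0.144, 0.205, -0.968); φ = arcsin(p_z) ≈ -75.50°, λ = atan2(p_y, p_x) ≈ 54.91°.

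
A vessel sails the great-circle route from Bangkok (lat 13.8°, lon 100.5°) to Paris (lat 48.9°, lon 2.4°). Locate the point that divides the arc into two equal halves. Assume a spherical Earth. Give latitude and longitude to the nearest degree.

Write both endpoints as unit vectors p₁, p₂ with components (cos φ cos λ, cos φ sin λ, sin φ).
The central angle between the endpoints is δ = arccos(p₁·p₂) ≈ 1.481 rad (84.8°).
Interpolate at f = 1/2 with slerp weights a = sin((1−f)δ)/sin δ ≈ 0.677, b = sin(fδ)/sin δ ≈ 0.677.
p = a·p₁ + b·p₂ ≈ (0.325, 0.665, 0.672); φ = arcsin(p_z) ≈ 42.22°, λ = atan2(p_y, p_x) ≈ 63.97°.

≈ lat 42°, lon 64°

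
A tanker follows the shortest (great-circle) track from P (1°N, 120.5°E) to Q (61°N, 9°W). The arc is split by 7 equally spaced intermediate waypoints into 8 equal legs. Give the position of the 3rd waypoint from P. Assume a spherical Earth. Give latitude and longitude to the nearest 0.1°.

The haversine formula gives a central angle δ ≈ 1.868 rad (107.0°) between the endpoints.
Interpolate at f = 3/8 with slerp weights a = sin((1−f)δ)/sin δ ≈ 0.962, b = sin(fδ)/sin δ ≈ 0.674.
p = a·p₁ + b·p₂ ≈ (-0.165, 0.778, 0.607); φ = arcsin(p_z) ≈ 37.34°, λ = atan2(p_y, p_x) ≈ 102.00°.

≈ (37.3°N, 102.0°E)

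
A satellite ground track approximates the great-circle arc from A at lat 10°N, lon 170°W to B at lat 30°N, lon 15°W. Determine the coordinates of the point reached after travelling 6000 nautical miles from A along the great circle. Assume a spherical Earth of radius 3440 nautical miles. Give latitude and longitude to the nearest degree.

≈ lat 54°N, lon 47°W

Write both endpoints as unit vectors p₁, p₂ with components (cos φ cos λ, cos φ sin λ, sin φ).
The central angle between the endpoints is δ = arccos(p₁·p₂) ≈ 2.327 rad (133.3°). The total great-circle distance is δ·R ≈ 2.327 × 3440 ≈ 8005 nmi, so the target fraction is f = 6000/8005 ≈ 0.750.
Interpolate at f ≈ 0.750 with slerp weights a = sin((1−f)δ)/sin δ ≈ 0.757, b = sin(fδ)/sin δ ≈ 1.354.
p = a·p₁ + b·p₂ ≈ (0.399, -0.433, 0.808); φ = arcsin(p_z) ≈ 53.94°, λ = atan2(p_y, p_x) ≈ -47.33°.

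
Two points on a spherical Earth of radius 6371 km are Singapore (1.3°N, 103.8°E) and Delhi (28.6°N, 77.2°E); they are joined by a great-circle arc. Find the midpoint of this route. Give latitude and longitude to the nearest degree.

Write both endpoints as unit vectors p₁, p₂ with components (cos φ cos λ, cos φ sin λ, sin φ).
The central angle between the endpoints is δ = arccos(p₁·p₂) ≈ 0.651 rad (37.3°).
Interpolate at f = 1/2 with slerp weights a = sin((1−f)δ)/sin δ ≈ 0.528, b = sin(fδ)/sin δ ≈ 0.528.
p = a·p₁ + b·p₂ ≈ (-0.023, 0.964, 0.265); φ = arcsin(p_z) ≈ 15.34°, λ = atan2(p_y, p_x) ≈ 91.38°.

≈ 15°N, 91°E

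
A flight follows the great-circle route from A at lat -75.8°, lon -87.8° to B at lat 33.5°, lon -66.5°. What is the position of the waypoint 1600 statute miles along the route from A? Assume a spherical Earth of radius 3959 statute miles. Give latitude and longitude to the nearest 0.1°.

≈ lat -53.1°, lon -75.6°

The haversine formula gives a central angle δ ≈ 1.922 rad (110.2°) between the endpoints. The total great-circle distance is δ·R ≈ 1.922 × 3959 ≈ 7611 mi, so the target fraction is f = 1600/7611 ≈ 0.210.
Interpolate at f ≈ 0.210 with slerp weights a = sin((1−f)δ)/sin δ ≈ 1.064, b = sin(fδ)/sin δ ≈ 0.419.
p = a·p₁ + b·p₂ ≈ (0.149, -0.581, -0.800); φ = arcsin(p_z) ≈ -53.13°, λ = atan2(p_y, p_x) ≈ -75.59°.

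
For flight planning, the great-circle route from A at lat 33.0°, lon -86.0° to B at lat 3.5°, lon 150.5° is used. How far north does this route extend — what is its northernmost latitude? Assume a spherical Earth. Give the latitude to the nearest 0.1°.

The great circle lies in the plane with unit normal n̂ = (p₁ × p₂)/|p₁ × p₂|.
Here n̂_z ≈ -0.773; the vertex latitude is φ_max = arccos|n̂_z| ≈ 39.4°.
Check via Clairaut: cos φ_max = |cos φ₁| · sin C = cos(33.0°)·sin(67.1°) ≈ 0.773, again giving ≈ 39.4°.

≈ 39.4°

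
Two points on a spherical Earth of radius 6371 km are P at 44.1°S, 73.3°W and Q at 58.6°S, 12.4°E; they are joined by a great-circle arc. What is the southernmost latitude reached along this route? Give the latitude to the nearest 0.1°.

The great circle lies in the plane with unit normal n̂ = (p₁ × p₂)/|p₁ × p₂|.
Here n̂_z ≈ +0.477; the vertex latitude is φ_max = arccos|n̂_z| ≈ 61.5°.
Check via Clairaut: cos φ_max = |cos φ₁| · sin C = cos(44.1°)·sin(138.4°) ≈ 0.477, again giving ≈ 61.5°.

≈ 61.5°S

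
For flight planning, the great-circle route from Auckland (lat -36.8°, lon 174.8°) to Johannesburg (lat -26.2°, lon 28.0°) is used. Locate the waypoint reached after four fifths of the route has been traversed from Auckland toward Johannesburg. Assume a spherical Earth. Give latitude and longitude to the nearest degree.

The haversine formula gives a central angle δ ≈ 1.914 rad (109.7°) between the endpoints.
Interpolate at f = 4/5 with slerp weights a = sin((1−f)δ)/sin δ ≈ 0.397, b = sin(fδ)/sin δ ≈ 1.061.
p = a·p₁ + b·p₂ ≈ (0.524, 0.476, -0.706); φ = arcsin(p_z) ≈ -44.92°, λ = atan2(p_y, p_x) ≈ 42.22°.

≈ lat -45°, lon 42°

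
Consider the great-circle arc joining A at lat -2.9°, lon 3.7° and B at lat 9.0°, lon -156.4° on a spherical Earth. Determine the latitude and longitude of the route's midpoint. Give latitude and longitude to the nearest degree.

Write both endpoints as unit vectors p₁, p₂ with components (cos φ cos λ, cos φ sin λ, sin φ).
The central angle between the endpoints is δ = arccos(p₁·p₂) ≈ 2.780 rad (159.3°).
Interpolate at f = 1/2 with slerp weights a = sin((1−f)δ)/sin δ ≈ 2.783, b = sin(fδ)/sin δ ≈ 2.783.
p = a·p₁ + b·p₂ ≈ (0.255, -0.921, 0.295); φ = arcsin(p_z) ≈ 17.13°, λ = atan2(p_y, p_x) ≈ -74.54°.

≈ lat 17°, lon -75°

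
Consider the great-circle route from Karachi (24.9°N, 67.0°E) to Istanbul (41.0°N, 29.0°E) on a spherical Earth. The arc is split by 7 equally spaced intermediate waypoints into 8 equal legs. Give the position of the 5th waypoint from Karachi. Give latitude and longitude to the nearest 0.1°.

≈ 36.4°N, 45.0°E

Convert each endpoint to a unit vector on the sphere (x = cos φ cos λ, y = cos φ sin λ, z = sin φ).
The central angle between the endpoints is δ = arccos(p₁·p₂) ≈ 0.617 rad (35.3°).
Interpolate at f = 5/8 with slerp weights a = sin((1−f)δ)/sin δ ≈ 0.396, b = sin(fδ)/sin δ ≈ 0.650.
p = a·p₁ + b·p₂ ≈ (0.570, 0.569, 0.593); φ = arcsin(p_z) ≈ 36.40°, λ = atan2(p_y, p_x) ≈ 44.96°.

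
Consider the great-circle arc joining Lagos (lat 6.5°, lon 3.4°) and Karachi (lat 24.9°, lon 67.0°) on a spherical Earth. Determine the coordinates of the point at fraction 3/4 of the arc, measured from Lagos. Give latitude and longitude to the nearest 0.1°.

≈ lat 22.5°, lon 49.9°

Write both endpoints as unit vectors p₁, p₂ with components (cos φ cos λ, cos φ sin λ, sin φ).
The central angle between the endpoints is δ = arccos(p₁·p₂) ≈ 1.106 rad (63.4°).
Interpolate at f = 3/4 with slerp weights a = sin((1−f)δ)/sin δ ≈ 0.305, b = sin(fδ)/sin δ ≈ 0.825.
p = a·p₁ + b·p₂ ≈ (0.595, 0.707, 0.382); φ = arcsin(p_z) ≈ 22.46°, λ = atan2(p_y, p_x) ≈ 49.90°.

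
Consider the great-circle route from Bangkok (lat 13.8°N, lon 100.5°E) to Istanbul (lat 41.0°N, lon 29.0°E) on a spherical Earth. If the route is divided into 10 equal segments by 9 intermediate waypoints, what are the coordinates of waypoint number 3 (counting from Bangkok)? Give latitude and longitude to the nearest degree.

≈ lat 26°N, lon 83°E

Write both endpoints as unit vectors p₁, p₂ with components (cos φ cos λ, cos φ sin λ, sin φ).
The central angle between the endpoints is δ = arccos(p₁·p₂) ≈ 1.171 rad (67.1°).
Interpolate at f = 3/10 with slerp weights a = sin((1−f)δ)/sin δ ≈ 0.794, b = sin(fδ)/sin δ ≈ 0.374.
p = a·p₁ + b·p₂ ≈ (0.106, 0.894, 0.434); φ = arcsin(p_z) ≈ 25.75°, λ = atan2(p_y, p_x) ≈ 83.23°.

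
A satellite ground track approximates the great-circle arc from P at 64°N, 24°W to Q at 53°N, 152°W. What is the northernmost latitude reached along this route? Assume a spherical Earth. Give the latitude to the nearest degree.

≈ 76°N

The great circle lies in the plane with unit normal n̂ = (p₁ × p₂)/|p₁ × p₂|.
Here n̂_z ≈ -0.250; the vertex latitude is φ_max = arccos|n̂_z| ≈ 75.5°.
Check via Clairaut: cos φ_max = |cos φ₁| · sin C = cos(64.0°)·sin(34.8°) ≈ 0.250, again giving ≈ 75.5°.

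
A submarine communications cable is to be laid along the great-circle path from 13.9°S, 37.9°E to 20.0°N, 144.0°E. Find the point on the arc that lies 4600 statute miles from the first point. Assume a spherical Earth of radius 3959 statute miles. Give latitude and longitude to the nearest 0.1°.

Convert each endpoint to a unit vector on the sphere (x = cos φ cos λ, y = cos φ sin λ, z = sin φ).
The central angle between the endpoints is δ = arccos(p₁·p₂) ≈ 1.913 rad (109.6°). The total great-circle distance is δ·R ≈ 1.913 × 3959 ≈ 7572 mi, so the target fraction is f = 4600/7572 ≈ 0.608.
Interpolate at f ≈ 0.608 with slerp weights a = sin((1−f)δ)/sin δ ≈ 0.724, b = sin(fδ)/sin δ ≈ 0.974.
p = a·p₁ + b·p₂ ≈ (-0.186, 0.970, 0.159); φ = arcsin(p_z) ≈ 9.16°, λ = atan2(p_y, p_x) ≈ 100.85°.

≈ 9.2°N, 100.8°E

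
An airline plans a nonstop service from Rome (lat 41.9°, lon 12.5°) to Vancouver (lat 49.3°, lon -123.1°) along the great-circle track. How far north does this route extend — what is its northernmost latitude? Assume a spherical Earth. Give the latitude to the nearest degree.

The great circle lies in the plane with unit normal n̂ = (p₁ × p₂)/|p₁ × p₂|.
Here n̂_z ≈ -0.344; the vertex latitude is φ_max = arccos|n̂_z| ≈ 69.9°.
Check via Clairaut: cos φ_max = |cos φ₁| · sin C = cos(41.9°)·sin(27.5°) ≈ 0.344, again giving ≈ 69.9°.

≈ 70°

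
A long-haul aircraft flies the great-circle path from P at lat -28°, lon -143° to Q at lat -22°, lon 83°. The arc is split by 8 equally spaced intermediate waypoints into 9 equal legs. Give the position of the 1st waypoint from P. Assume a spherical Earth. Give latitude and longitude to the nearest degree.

From cos δ = sin φ₁ sin φ₂ + cos φ₁ cos φ₂ cos Δλ, the central angle is δ ≈ 1.974 rad (113.1°).
Interpolate at f = 1/9 with slerp weights a = sin((1−f)δ)/sin δ ≈ 1.069, b = sin(fδ)/sin δ ≈ 0.237.
p = a·p₁ + b·p₂ ≈ (-0.727, -0.350, -0.591); φ = arcsin(p_z) ≈ -36.19°, λ = atan2(p_y, p_x) ≈ -154.28°.

≈ lat -36°, lon -154°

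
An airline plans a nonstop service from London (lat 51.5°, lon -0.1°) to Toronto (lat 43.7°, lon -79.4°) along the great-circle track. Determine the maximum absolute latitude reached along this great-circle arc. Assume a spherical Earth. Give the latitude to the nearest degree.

The great circle lies in the plane with unit normal n̂ = (p₁ × p₂)/|p₁ × p₂|.
Here n̂_z ≈ -0.566; the vertex latitude is φ_max = arccos|n̂_z| ≈ 55.5°.
Check via Clairaut: cos φ_max = |cos φ₁| · sin C = cos(51.5°)·sin(65.4°) ≈ 0.566, again giving ≈ 55.5°.

≈ 56°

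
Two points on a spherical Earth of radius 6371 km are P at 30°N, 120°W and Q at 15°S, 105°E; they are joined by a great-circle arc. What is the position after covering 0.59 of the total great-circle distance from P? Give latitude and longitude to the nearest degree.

The haversine formula gives a central angle δ ≈ 2.376 rad (136.1°) between the endpoints.
Interpolate at f = 0.59 with slerp weights a = sin((1−f)δ)/sin δ ≈ 1.194, b = sin(fδ)/sin δ ≈ 1.422.
p = a·p₁ + b·p₂ ≈ (-0.872, 0.432, 0.229); φ = arcsin(p_z) ≈ 13.22°, λ = atan2(p_y, p_x) ≈ 153.66°.

≈ 13°N, 154°E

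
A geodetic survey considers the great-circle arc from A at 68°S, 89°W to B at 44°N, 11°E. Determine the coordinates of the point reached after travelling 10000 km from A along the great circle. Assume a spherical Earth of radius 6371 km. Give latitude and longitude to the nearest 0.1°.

≈ 4.2°N, 9.7°W

The haversine formula gives a central angle δ ≈ 2.333 rad (133.7°) between the endpoints. The total great-circle distance is δ·R ≈ 2.333 × 6371 ≈ 14867 km, so the target fraction is f = 10000/14867 ≈ 0.673.
Interpolate at f ≈ 0.673 with slerp weights a = sin((1−f)δ)/sin δ ≈ 0.957, b = sin(fδ)/sin δ ≈ 1.383.
p = a·p₁ + b·p₂ ≈ (0.983, -0.169, 0.074); φ = arcsin(p_z) ≈ 4.23°, λ = atan2(p_y, p_x) ≈ -9.73°.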